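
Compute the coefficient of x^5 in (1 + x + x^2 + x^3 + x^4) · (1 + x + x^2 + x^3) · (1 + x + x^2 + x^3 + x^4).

16

(1 + x + x^2 + x^3 + x^4) has coefficients 1,1,1,1,1 for degrees 0…4.
(1 + x + x^2 + x^3) has coefficients 1,1,1,1,0,0 for degrees 0…5.
Finally multiplying by (1 + x + x^2 + x^3 + x^4), the product of all factors after the first has coefficients 1,2,3,4,4,3 for degrees 0…5.
[x^5] = 1·3 + 1·4 + 1·4 + 1·3 + 1·2 = 16.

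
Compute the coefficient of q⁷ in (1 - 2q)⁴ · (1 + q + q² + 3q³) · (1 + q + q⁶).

(1 - 2q)⁴ has coefficients 1,-8,24,-32,16 for degrees 0…4.
(1 + q + q² + 3q³) has coefficients 1,1,1,3,0,0,0,0 for degrees 0…7.
Finally multiplying by (1 + q + q⁶), the product of all factors after the first has coefficients 1,2,2,4,3,0,1,1 for degrees 0…7.
[q⁷] = 1·1 − 8·1 + 24·0 − 32·3 + 16·4 = -39.

-39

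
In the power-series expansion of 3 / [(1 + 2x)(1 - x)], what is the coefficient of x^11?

-4095

Partial fractions give a closed form: a_n = (2)·(-2)^n + (1)·1^n.
At n = 11: a_11 = -4095.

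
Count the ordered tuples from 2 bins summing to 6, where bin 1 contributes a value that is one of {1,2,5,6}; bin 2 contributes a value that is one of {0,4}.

The generating function for the choices is (x + x^2 + x^5 + x^6)·(1 + x^4); the count is [x^6].
(x + x^2 + x^5 + x^6) has coefficients 0,1,1,0,0,1,1 for degrees 0…6.
(1 + x^4) has coefficients 1,0,0,0,1,0,0 for degrees 0…6.
[x^6] = 1·0 + 1·1 + 1·0 + 1·1 = 2.

2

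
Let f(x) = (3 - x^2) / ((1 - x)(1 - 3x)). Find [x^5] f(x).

1052

The denominator gives the recurrence a_n = 4a_(n−1) − 3a_(n−2) for n ≥ 3; the numerator fixes a_0 = 3, a_1 = 12, a_2 = 38.
Iterating: 3, 12, 38, 116, 350, 1052, so a_5 = 1052.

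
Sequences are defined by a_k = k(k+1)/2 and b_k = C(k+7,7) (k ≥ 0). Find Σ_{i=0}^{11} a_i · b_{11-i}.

184756

The convolution is the t^11 coefficient of A(t)B(t).
Σ = 0·31824 + 1·19448 + 3·11440 + 6·6435 + 10·3432 + 15·1716 + 21·792 + 28·330 + 36·120 + 45·36 + 55·8 + 66·1 = 184756.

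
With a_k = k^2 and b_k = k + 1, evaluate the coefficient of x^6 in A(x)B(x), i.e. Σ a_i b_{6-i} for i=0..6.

196

The convolution is the t^6 coefficient of A(t)B(t).
Σ = 0·7 + 1·6 + 4·5 + 9·4 + 16·3 + 25·2 + 36·1 = 196.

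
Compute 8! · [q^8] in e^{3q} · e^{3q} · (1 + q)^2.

The EGF product rule gives c_8 = Σ_{k_1+k_2+k_3=8} C(8; k_1,k_2,k_3) · ∏ g_i(k_i), where e^{3q} gives (3)^k; e^{3q} gives (3)^k; (1+q)^2 gives the falling factorial (2)_k.
g_1(k) for k = 0…8: 1, 3, 9, 27, 81, 243, 729, 2187, 6561.
g_2(k) for k = 0…8: 1, 3, 9, 27, 81, 243, 729, 2187, 6561.
g_3(k) for k = 0…8: 1, 2, 2, 0, 0, 0, 0, 0, 0.
First combine the last two factors: h(k) = Σ_j C(k,j)·g_2(j)·g_3(k−j) for k = 0…8: 1, 5, 23, 99, 405, 1593, 6075, 22599, 82377.
c_8 = Σ_k C(8,k)·g_1(k)·h(8−k) = 1·1·82377 + 8·3·22599 + 28·9·6075 + 56·27·1593 + 70·81·405 + 56·243·99 + 28·729·23 + 8·2187·5 + 1·6561·1 = 82377 + 542376 + 1530900 + 2408616 + 2296350 + 1347192 + 469476 + 87480 + 6561 = 8771328.

8771328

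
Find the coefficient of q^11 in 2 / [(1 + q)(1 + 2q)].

-8190

Partial fractions give a closed form: a_n = (-2)·(-1)^n + (4)·(-2)^n.
At n = 11: a_11 = -8190.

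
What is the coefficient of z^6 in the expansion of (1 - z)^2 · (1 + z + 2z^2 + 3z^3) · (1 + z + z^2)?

-1

(1 - z)^2 has coefficients 1,-2,1 for degrees 0…2.
(1 + z + 2z^2 + 3z^3) has coefficients 1,1,2,3,0,0,0 for degrees 0…6.
Finally multiplying by (1 + z + z^2), the product of all factors after the first has coefficients 1,2,4,6,5,3,0 for degrees 0…6.
[z^6] = 1·0 − 2·3 + 1·5 = -1.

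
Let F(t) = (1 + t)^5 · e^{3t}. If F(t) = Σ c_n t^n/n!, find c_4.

2541

The EGF product rule gives c_4 = Σ_{k_1+k_2=4} C(4; k_1,k_2) · ∏ g_i(k_i), where (1+t)^5 gives the falling factorial (5)_k; e^{3t} gives (3)^k.
g_1(k) for k = 0…4: 1, 5, 20, 60, 120.
g_2(k) for k = 0…4: 1, 3, 9, 27, 81.
c_4 = Σ_k C(4,k)·g_1(k)·g_2(4−k) = 1·1·81 + 4·5·27 + 6·20·9 + 4·60·3 + 1·120·1 = 81 + 540 + 1080 + 720 + 120 = 2541.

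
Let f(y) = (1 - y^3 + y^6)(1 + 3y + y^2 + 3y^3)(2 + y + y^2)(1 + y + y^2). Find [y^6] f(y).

-14

(1 - y^3 + y^6) has coefficients 1,0,0,-1,0,0,1 for degrees 0…6.
(1 + 3y + y^2 + 3y^3) has coefficients 1,3,1,3,0,0,0 for degrees 0…6.
Multiplying by (2 + y + y^2) gives running coefficients 2,7,6,10,4,3,0 for degrees 0…6.
Finally multiplying by (1 + y + y^2), the product of all factors after the first has coefficients 2,9,15,23,20,17,7 for degrees 0…6.
[y^6] = 1·7 − 1·23 + 1·2 = -14.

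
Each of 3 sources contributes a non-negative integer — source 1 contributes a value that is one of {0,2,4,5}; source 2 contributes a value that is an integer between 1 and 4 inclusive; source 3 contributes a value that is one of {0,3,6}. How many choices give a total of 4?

3

The generating function for the choices is (1 + y^2 + y^4 + y^5)·(y + y^2 + y^3 + y^4)·(1 + y^3 + y^6); the count is [y^4].
(1 + y^2 + y^4 + y^5) has coefficients 1,0,1,0,1 for degrees 0…4.
(y + y^2 + y^3 + y^4) has coefficients 0,1,1,1,1 for degrees 0…4.
Finally multiplying by (1 + y^3 + y^6), the product of all factors after the first has coefficients 0,1,1,1,2 for degrees 0…4.
[y^4] = 1·2 + 1·1 + 1·0 = 3.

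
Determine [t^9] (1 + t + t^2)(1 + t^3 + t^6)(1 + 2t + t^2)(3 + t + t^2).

17

(1 + t + t^2) has coefficients 1,1,1 for degrees 0…2.
(1 + t^3 + t^6) has coefficients 1,0,0,1,0,0,1,0,0,0 for degrees 0…9.
Multiplying by (1 + 2t + t^2) gives running coefficients 1,2,1,1,2,1,1,2,1,0 for degrees 0…9.
Finally multiplying by (3 + t + t^2), the product of all factors after the first has coefficients 3,7,6,6,8,6,6,8,6,3 for degrees 0…9.
[t^9] = 1·3 + 1·6 + 1·8 = 17.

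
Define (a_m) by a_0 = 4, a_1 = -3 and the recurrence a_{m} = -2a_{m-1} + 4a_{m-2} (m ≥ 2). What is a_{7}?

-6592

The ordinary generating function has denominator 1 + 2y - 4y^2.
Iterating the recurrence: a_0,…,a_{7} = 4, -3, 22, -56, 200, -624, 2048, -6592.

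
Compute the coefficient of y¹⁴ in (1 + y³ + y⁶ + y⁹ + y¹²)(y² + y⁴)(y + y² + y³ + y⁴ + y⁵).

3

(1 + y³ + y⁶ + y⁹ + y¹²) has coefficients 1,0,0,1,0,0,1,0,0,1,0,0,1 for degrees 0…12.
(y² + y⁴) has coefficients 0,0,1,0,1,0,0,0,0,0,0,0,0,0,0 for degrees 0…14.
Finally multiplying by (y + y² + y³ + y⁴ + y⁵), the product of all factors after the first has coefficients 0,0,0,1,1,2,2,2,1,1,0,0,0,0,0 for degrees 0…14.
[y¹⁴] = 1·0 + 1·0 + 1·1 + 1·2 + 1·0 = 3.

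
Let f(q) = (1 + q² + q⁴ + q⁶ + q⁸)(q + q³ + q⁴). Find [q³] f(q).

(1 + q² + q⁴ + q⁶ + q⁸) has coefficients 1,0,1,0 for degrees 0…3.
(q + q³ + q⁴) has coefficients 0,1,0,1 for degrees 0…3.
[q³] = 1·1 + 1·1 = 2.

2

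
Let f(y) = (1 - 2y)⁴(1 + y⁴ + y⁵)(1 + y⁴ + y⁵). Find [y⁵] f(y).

-14

(1 - 2y)⁴ has coefficients 1,-8,24,-32,16 for degrees 0…4.
(1 + y⁴ + y⁵) has coefficients 1,0,0,0,1,1 for degrees 0…5.
Finally multiplying by (1 + y⁴ + y⁵), the product of all factors after the first has coefficients 1,0,0,0,2,2 for degrees 0…5.
[y⁵] = 1·2 − 8·2 + 24·0 − 32·0 + 16·0 = -14.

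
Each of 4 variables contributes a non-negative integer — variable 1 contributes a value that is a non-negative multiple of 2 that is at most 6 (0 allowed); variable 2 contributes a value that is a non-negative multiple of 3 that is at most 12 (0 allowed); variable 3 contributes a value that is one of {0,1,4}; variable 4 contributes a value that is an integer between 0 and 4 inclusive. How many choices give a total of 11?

The generating function for the choices is (1 + y^2 + y^4 + y^6)·(1 + y^3 + y^6 + y^9 + y^12)·(1 + y + y^4)·(1 + y + y^2 + y^3 + y^4); the count is [y^11].
(1 + y^2 + y^4 + y^6) has coefficients 1,0,1,0,1,0,1 for degrees 0…6.
(1 + y^3 + y^6 + y^9 + y^12) has coefficients 1,0,0,1,0,0,1,0,0,1,0,0 for degrees 0…11.
Multiplying by (1 + y + y^4) gives running coefficients 1,1,0,1,2,0,1,2,0,1,2,0 for degrees 0…11.
Finally multiplying by (1 + y + y^2 + y^3 + y^4), the product of all factors after the first has coefficients 1,2,2,3,5,4,4,6,5,4,6,5 for degrees 0…11.
[y^11] = 1·5 + 1·4 + 1·6 + 1·4 = 19.

19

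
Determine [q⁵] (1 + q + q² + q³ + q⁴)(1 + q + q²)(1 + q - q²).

2

(1 + q + q² + q³ + q⁴) has coefficients 1,1,1,1,1 for degrees 0…4.
(1 + q + q²) has coefficients 1,1,1,0,0,0 for degrees 0…5.
Finally multiplying by (1 + q - q²), the product of all factors after the first has coefficients 1,2,1,0,-1,0 for degrees 0…5.
[q⁵] = 1·0 + 1·(-1) + 1·0 + 1·1 + 1·2 = 2.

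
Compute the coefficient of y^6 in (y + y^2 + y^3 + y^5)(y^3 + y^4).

(y + y^2 + y^3 + y^5) has coefficients 0,1,1,1,0,1 for degrees 0…5.
(y^3 + y^4) has coefficients 0,0,0,1,1,0,0 for degrees 0…6.
[y^6] = 1·0 + 1·1 + 1·1 + 1·0 = 2.

2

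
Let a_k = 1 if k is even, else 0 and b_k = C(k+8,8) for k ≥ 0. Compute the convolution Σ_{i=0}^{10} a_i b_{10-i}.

Write out a_i and b_{10-i} for i = 0,…,10 and sum the products.
Σ = 1·43758 + 0·24310 + 1·12870 + 0·6435 + 1·3003 + 0·1287 + 1·495 + 0·165 + 1·45 + 0·9 + 1·1 = 60172.

60172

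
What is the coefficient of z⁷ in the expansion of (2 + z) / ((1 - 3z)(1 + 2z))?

Partial fractions give a closed form: a_n = (7/5)·3^n + (3/5)·(-2)^n.
At n = 7: a_7 = 2985.

2985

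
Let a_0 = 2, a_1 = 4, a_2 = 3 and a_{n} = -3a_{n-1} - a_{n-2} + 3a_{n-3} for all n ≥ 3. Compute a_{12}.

The ordinary generating function has denominator 1 + 3q + q^2 - 3q^3.
Iterating the recurrence: a_0,…,a_{12} = 2, 4, 3, -7, 30, -74, 171, -349, 654, -1100, 1599, -1735, 306.

306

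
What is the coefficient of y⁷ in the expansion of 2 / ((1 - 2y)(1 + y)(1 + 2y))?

-170

Partial fractions give a closed form: a_n = (2/3)·2^n + (-2/3)·(-1)^n + (2)·(-2)^n.
At n = 7: a_7 = -170.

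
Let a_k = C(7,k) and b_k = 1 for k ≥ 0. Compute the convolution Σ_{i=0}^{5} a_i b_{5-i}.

The convolution is the t^5 coefficient of A(t)B(t).
Σ = 1·1 + 7·1 + 21·1 + 35·1 + 35·1 + 21·1 = 120.

120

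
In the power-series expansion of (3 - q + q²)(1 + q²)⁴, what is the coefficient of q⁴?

(3 - q + q²) has coefficients 3,-1,1 for degrees 0…2.
(1 + q²)⁴ has coefficients 1,0,4,0,6 for degrees 0…4.
[q⁴] = 3·6 − 1·0 + 1·4 = 22.

22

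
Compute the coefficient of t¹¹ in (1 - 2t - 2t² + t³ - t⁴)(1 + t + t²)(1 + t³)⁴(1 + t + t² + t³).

(1 - 2t - 2t² + t³ - t⁴) has coefficients 1,-2,-2,1,-1 for degrees 0…4.
(1 + t + t²) has coefficients 1,1,1,0,0,0,0,0,0,0,0,0 for degrees 0…11.
Multiplying by (1 + t³)⁴ gives running coefficients 1,1,1,4,4,4,6,6,6,4,4,4 for degrees 0…11.
Finally multiplying by (1 + t + t² + t³), the product of all factors after the first has coefficients 1,2,3,7,10,13,18,20,22,22,20,18 for degrees 0…11.
[t¹¹] = 1·18 − 2·20 − 2·22 + 1·22 − 1·20 = -64.

-64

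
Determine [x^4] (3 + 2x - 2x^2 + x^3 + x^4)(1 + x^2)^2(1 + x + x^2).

(3 + 2x - 2x^2 + x^3 + x^4) has coefficients 3,2,-2,1,1 for degrees 0…4.
(1 + x^2)^2 has coefficients 1,0,2,0,1 for degrees 0…4.
Finally multiplying by (1 + x + x^2), the product of all factors after the first has coefficients 1,1,3,2,3 for degrees 0…4.
[x^4] = 3·3 + 2·2 − 2·3 + 1·1 + 1·1 = 9.

9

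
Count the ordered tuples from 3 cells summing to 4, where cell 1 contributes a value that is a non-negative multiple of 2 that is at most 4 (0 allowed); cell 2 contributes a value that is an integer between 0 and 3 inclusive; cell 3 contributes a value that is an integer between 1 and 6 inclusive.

The generating function for the choices is (1 + x² + x⁴)·(1 + x + x² + x³)·(x + x² + x³ + x⁴ + x⁵ + x⁶); the count is [x⁴].
(1 + x² + x⁴) has coefficients 1,0,1,0,1 for degrees 0…4.
(1 + x + x² + x³) has coefficients 1,1,1,1,0 for degrees 0…4.
Finally multiplying by (x + x² + x³ + x⁴ + x⁵ + x⁶), the product of all factors after the first has coefficients 0,1,2,3,4 for degrees 0…4.
[x⁴] = 1·4 + 1·2 + 1·0 = 6.

6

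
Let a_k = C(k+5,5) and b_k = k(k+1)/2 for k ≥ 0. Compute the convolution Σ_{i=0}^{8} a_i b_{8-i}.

The convolution is the t^8 coefficient of A(t)B(t).
Σ = 1·36 + 6·28 + 21·21 + 56·15 + 126·10 + 252·6 + 462·3 + 792·1 + 1287·0 = 6435.

6435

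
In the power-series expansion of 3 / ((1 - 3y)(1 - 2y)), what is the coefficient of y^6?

6177

Partial fractions give a closed form: a_n = (9)·3^n + (-6)·2^n.
At n = 6: a_6 = 6177.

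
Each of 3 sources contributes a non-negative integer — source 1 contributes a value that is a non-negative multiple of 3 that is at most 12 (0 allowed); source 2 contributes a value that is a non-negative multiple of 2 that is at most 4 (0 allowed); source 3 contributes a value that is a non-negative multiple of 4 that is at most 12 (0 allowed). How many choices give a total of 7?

The generating function for the choices is (1 + x^3 + x^6 + x^9 + x^12)·(1 + x^2 + x^4)·(1 + x^4 + x^8 + x^12); the count is [x^7].
(1 + x^3 + x^6 + x^9 + x^12) has coefficients 1,0,0,1,0,0,1,0 for degrees 0…7.
(1 + x^2 + x^4) has coefficients 1,0,1,0,1,0,0,0 for degrees 0…7.
Finally multiplying by (1 + x^4 + x^8 + x^12), the product of all factors after the first has coefficients 1,0,1,0,2,0,1,0 for degrees 0…7.
[x^7] = 1·0 + 1·2 + 1·0 = 2.

2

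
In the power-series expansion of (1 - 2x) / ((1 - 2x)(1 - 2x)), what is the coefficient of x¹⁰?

1024

The denominator gives the recurrence a_n = 4a_(n−1) − 4a_(n−2) for n ≥ 2; the numerator fixes a_0 = 1, a_1 = 2.
Iterating: 1, 2, 4, 8, 16, 32, 64, 128, 256, 512, 1024, so a_10 = 1024.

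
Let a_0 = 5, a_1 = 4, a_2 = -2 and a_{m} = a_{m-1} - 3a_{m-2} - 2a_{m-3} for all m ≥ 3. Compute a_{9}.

The ordinary generating function has denominator 1 - q + 3q^2 + 2q^3.
Iterating the recurrence: a_0,…,a_{9} = 5, 4, -2, -24, -26, 50, 176, 78, -550, -1136.

-1136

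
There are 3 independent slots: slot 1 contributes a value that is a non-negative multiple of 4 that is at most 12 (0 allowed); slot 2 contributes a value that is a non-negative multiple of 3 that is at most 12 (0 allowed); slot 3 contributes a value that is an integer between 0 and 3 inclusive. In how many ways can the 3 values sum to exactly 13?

5

The generating function for the choices is (1 + t^4 + t^8 + t^12)·(1 + t^3 + t^6 + t^9 + t^12)·(1 + t + t^2 + t^3); the count is [t^13].
(1 + t^4 + t^8 + t^12) has coefficients 1,0,0,0,1,0,0,0,1,0,0,0,1 for degrees 0…12.
(1 + t^3 + t^6 + t^9 + t^12) has coefficients 1,0,0,1,0,0,1,0,0,1,0,0,1,0 for degrees 0…13.
Finally multiplying by (1 + t + t^2 + t^3), the product of all factors after the first has coefficients 1,1,1,2,1,1,2,1,1,2,1,1,2,1 for degrees 0…13.
[t^13] = 1·1 + 1·2 + 1·1 + 1·1 = 5.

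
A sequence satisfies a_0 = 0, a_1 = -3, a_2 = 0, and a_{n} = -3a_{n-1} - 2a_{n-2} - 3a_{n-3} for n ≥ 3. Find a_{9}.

924

The ordinary generating function has denominator 1 + 3z + 2z^2 + 3z^3.
Iterating the recurrence: a_0,…,a_{9} = 0, -3, 0, 6, -9, 15, -45, 132, -351, 924.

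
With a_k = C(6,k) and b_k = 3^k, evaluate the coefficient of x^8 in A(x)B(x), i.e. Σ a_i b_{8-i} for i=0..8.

36864

This is [x^8] in the product of the two ordinary generating functions.
Σ = 1·6561 + 6·2187 + 15·729 + 20·243 + 15·81 + 6·27 + 1·9 + 0·3 + 0·1 = 36864.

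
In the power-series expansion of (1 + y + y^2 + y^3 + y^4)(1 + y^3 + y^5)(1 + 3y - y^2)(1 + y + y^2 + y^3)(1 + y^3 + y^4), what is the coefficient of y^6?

(1 + y + y^2 + y^3 + y^4) has coefficients 1,1,1,1,1 for degrees 0…4.
(1 + y^3 + y^5) has coefficients 1,0,0,1,0,1,0 for degrees 0…6.
Multiplying by (1 + 3y - y^2) gives running coefficients 1,3,-1,1,3,0,3 for degrees 0…6.
Multiplying by (1 + y + y^2 + y^3) gives running coefficients 1,4,3,4,6,3,7 for degrees 0…6.
Finally multiplying by (1 + y^3 + y^4), the product of all factors after the first has coefficients 1,4,3,5,11,10,14 for degrees 0…6.
[y^6] = 1·14 + 1·10 + 1·11 + 1·5 + 1·3 = 43.

43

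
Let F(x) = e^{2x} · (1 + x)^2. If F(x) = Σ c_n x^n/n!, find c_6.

The EGF product rule gives c_6 = Σ_{k_1+k_2=6} C(6; k_1,k_2) · ∏ g_i(k_i), where e^{2x} gives (2)^k; (1+x)^2 gives the falling factorial (2)_k.
g_1(k) for k = 0…6: 1, 2, 4, 8, 16, 32, 64.
g_2(k) for k = 0…6: 1, 2, 2, 0, 0, 0, 0.
c_6 = Σ_k C(6,k)·g_1(k)·g_2(6−k) = 15·16·2 + 6·32·2 + 1·64·1 = 480 + 384 + 64 = 928.

928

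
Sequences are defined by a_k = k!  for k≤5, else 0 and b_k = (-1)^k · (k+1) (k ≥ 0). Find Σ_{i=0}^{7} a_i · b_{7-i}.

This is [x^7] in the product of the two ordinary generating functions.
Σ = 1·(-8) + 1·7 + 2·(-6) + 6·5 + 24·(-4) + 120·3 + 0·(-2) + 0·1 = 281.

281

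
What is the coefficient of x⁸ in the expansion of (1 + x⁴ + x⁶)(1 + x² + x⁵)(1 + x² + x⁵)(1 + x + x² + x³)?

(1 + x⁴ + x⁶) has coefficients 1,0,0,0,1,0,1 for degrees 0…6.
(1 + x² + x⁵) has coefficients 1,0,1,0,0,1,0,0,0 for degrees 0…8.
Multiplying by (1 + x² + x⁵) gives running coefficients 1,0,2,0,1,2,0,2,0 for degrees 0…8.
Finally multiplying by (1 + x + x² + x³), the product of all factors after the first has coefficients 1,1,3,3,3,5,3,5,4 for degrees 0…8.
[x⁸] = 1·4 + 1·3 + 1·3 = 10.

10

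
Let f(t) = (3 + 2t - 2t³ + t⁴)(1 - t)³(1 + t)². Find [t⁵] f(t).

2

(3 + 2t - 2t³ + t⁴) has coefficients 3,2,0,-2,1 for degrees 0…4.
(1 - t)³ has coefficients 1,-3,3,-1,0,0 for degrees 0…5.
Finally multiplying by (1 + t)², the product of all factors after the first has coefficients 1,-1,-2,2,1,-1 for degrees 0…5.
[t⁵] = 3·(-1) + 2·1 − 2·(-2) + 1·(-1) = 2.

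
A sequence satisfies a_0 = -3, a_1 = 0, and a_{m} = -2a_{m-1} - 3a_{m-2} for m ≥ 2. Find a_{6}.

The ordinary generating function has denominator 1 + 2y + 3y^2.
Iterating the recurrence: a_0,…,a_{6} = -3, 0, 9, -18, 9, 36, -99.

-99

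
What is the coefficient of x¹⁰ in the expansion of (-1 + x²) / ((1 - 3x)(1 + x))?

The denominator gives the recurrence a_n = 2a_(n−1) + 3a_(n−2) for n ≥ 3; the numerator fixes a_0 = -1, a_1 = -2, a_2 = -6.
Iterating: -1, -2, -6, -18, -54, -162, -486, -1458, -4374, -13122, -39366, so a_10 = -39366.

-39366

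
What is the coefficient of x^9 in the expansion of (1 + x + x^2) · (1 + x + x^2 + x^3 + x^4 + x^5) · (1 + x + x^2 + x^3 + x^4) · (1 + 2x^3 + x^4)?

48

(1 + x + x^2) has coefficients 1,1,1 for degrees 0…2.
(1 + x + x^2 + x^3 + x^4 + x^5) has coefficients 1,1,1,1,1,1,0,0,0,0 for degrees 0…9.
Multiplying by (1 + x + x^2 + x^3 + x^4) gives running coefficients 1,2,3,4,5,5,4,3,2,1 for degrees 0…9.
Finally multiplying by (1 + 2x^3 + x^4), the product of all factors after the first has coefficients 1,2,3,6,10,13,15,17,17,14 for degrees 0…9.
[x^9] = 1·14 + 1·17 + 1·17 = 48.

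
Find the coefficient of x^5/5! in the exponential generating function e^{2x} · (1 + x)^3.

The EGF product rule gives c_5 = Σ_{k_1+k_2=5} C(5; k_1,k_2) · ∏ g_i(k_i), where e^{2x} gives (2)^k; (1+x)^3 gives the falling factorial (3)_k.
g_1(k) for k = 0…5: 1, 2, 4, 8, 16, 32.
g_2(k) for k = 0…5: 1, 3, 6, 6, 0, 0.
c_5 = Σ_k C(5,k)·g_1(k)·g_2(5−k) = 10·4·6 + 10·8·6 + 5·16·3 + 1·32·1 = 240 + 480 + 240 + 32 = 992.

992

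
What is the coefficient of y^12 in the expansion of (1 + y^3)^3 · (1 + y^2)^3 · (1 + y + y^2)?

(1 + y^3)^3 has coefficients 1,0,0,3,0,0,3,0,0,1 for degrees 0…9.
(1 + y^2)^3 has coefficients 1,0,3,0,3,0,1,0,0,0,0,0,0 for degrees 0…12.
Finally multiplying by (1 + y + y^2), the product of all factors after the first has coefficients 1,1,4,3,6,3,4,1,1,0,0,0,0 for degrees 0…12.
[y^12] = 1·0 + 3·0 + 3·4 + 1·3 = 15.

15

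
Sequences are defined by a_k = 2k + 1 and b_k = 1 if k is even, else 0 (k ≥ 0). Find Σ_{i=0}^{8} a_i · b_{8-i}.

The convolution is the x^8 coefficient of A(x)B(x).
Σ = 1·1 + 3·0 + 5·1 + 7·0 + 9·1 + 11·0 + 13·1 + 15·0 + 17·1 = 45.

45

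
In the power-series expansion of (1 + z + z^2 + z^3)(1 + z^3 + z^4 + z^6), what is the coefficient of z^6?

(1 + z + z^2 + z^3) has coefficients 1,1,1,1 for degrees 0…3.
(1 + z^3 + z^4 + z^6) has coefficients 1,0,0,1,1,0,1 for degrees 0…6.
[z^6] = 1·1 + 1·0 + 1·1 + 1·1 = 3.

3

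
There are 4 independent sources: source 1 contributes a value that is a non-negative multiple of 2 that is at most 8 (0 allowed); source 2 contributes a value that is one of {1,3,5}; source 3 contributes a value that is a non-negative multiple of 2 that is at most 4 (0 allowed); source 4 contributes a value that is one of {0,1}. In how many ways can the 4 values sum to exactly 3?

The generating function for the choices is (1 + y^2 + y^4 + y^6 + y^8)·(y + y^3 + y^5)·(1 + y^2 + y^4)·(1 + y); the count is [y^3].
(1 + y^2 + y^4 + y^6 + y^8) has coefficients 1,0,1,0 for degrees 0…3.
(y + y^3 + y^5) has coefficients 0,1,0,1 for degrees 0…3.
Multiplying by (1 + y^2 + y^4) gives running coefficients 0,1,0,2 for degrees 0…3.
Finally multiplying by (1 + y), the product of all factors after the first has coefficients 0,1,1,2 for degrees 0…3.
[y^3] = 1·2 + 1·1 = 3.

3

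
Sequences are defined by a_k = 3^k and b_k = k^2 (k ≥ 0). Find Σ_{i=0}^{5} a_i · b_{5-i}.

Write out a_i and b_{5-i} for i = 0,…,5 and sum the products.
Σ = 1·25 + 3·16 + 9·9 + 27·4 + 81·1 + 243·0 = 343.

343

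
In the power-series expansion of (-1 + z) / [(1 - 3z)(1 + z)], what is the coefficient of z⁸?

-3281

Partial fractions give a closed form: a_n = (-1/2)·3^n + (-1/2)·(-1)^n.
At n = 8: a_8 = -3281.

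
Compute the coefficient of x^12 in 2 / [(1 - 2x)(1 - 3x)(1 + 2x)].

The denominator gives the recurrence a_n = 3a_(n−1) + 4a_(n−2) − 12a_(n−3) for n ≥ 3; the numerator fixes a_0 = 2, a_1 = 6, a_2 = 26.
Iterating: 2, 6, 26, 78, 266, 798, 2522, 7566, 23210, 69630, 210938, 632814, 1906634, so a_12 = 1906634.

1906634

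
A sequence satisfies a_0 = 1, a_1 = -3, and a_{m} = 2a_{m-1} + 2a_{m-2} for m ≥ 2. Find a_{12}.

The ordinary generating function has denominator 1 - 2x - 2x^2.
Iterating the recurrence: a_0,…,a_{12} = 1, -3, -4, -14, -36, -100, -272, -744, -2032, -5552, -15168, -41440, -113216.

-113216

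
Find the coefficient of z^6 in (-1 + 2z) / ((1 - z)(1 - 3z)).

-365

The denominator gives the recurrence a_n = 4a_(n−1) − 3a_(n−2) for n ≥ 2; the numerator fixes a_0 = -1, a_1 = -2.
Iterating: -1, -2, -5, -14, -41, -122, -365, so a_6 = -365.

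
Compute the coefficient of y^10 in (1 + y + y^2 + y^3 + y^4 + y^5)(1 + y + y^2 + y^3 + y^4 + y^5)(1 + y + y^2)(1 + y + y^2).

27

(1 + y + y^2 + y^3 + y^4 + y^5) has coefficients 1,1,1,1,1,1 for degrees 0…5.
(1 + y + y^2 + y^3 + y^4 + y^5) has coefficients 1,1,1,1,1,1,0,0,0,0,0 for degrees 0…10.
Multiplying by (1 + y + y^2) gives running coefficients 1,2,3,3,3,3,2,1,0,0,0 for degrees 0…10.
Finally multiplying by (1 + y + y^2), the product of all factors after the first has coefficients 1,3,6,8,9,9,8,6,3,1,0 for degrees 0…10.
[y^10] = 1·0 + 1·1 + 1·3 + 1·6 + 1·8 + 1·9 = 27.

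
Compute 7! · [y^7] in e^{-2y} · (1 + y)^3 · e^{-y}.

-486

The EGF product rule gives c_7 = Σ_{k_1+k_2+k_3=7} C(7; k_1,k_2,k_3) · ∏ g_i(k_i), where e^{-2y} gives (-2)^k; (1+y)^3 gives the falling factorial (3)_k; e^{-y} gives (-1)^k.
g_1(k) for k = 0…7: 1, -2, 4, -8, 16, -32, 64, -128.
g_2(k) for k = 0…7: 1, 3, 6, 6, 0, 0, 0, 0.
g_3(k) for k = 0…7: 1, -1, 1, -1, 1, -1, 1, -1.
First combine the last two factors: h(k) = Σ_j C(k,j)·g_2(j)·g_3(k−j) for k = 0…7: 1, 2, 1, -4, 1, 14, -47, 104.
c_7 = Σ_k C(7,k)·g_1(k)·h(7−k) = 1·1·104 + 7·(-2)·(-47) + 21·4·14 + 35·(-8)·1 + 35·16·(-4) + 21·(-32)·1 + 7·64·2 + 1·(-128)·1 = 104 + 658 + 1176 − 280 − 2240 − 672 + 896 − 128 = -486.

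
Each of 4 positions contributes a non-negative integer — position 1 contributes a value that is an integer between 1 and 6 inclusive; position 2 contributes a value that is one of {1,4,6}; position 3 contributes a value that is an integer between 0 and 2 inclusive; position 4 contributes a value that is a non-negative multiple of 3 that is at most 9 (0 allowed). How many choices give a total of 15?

16

The generating function for the choices is (z + z^2 + z^3 + z^4 + z^5 + z^6)·(z + z^4 + z^6)·(1 + z + z^2)·(1 + z^3 + z^6 + z^9); the count is [z^15].
(z + z^2 + z^3 + z^4 + z^5 + z^6) has coefficients 0,1,1,1,1,1,1 for degrees 0…6.
(z + z^4 + z^6) has coefficients 0,1,0,0,1,0,1,0,0,0,0,0,0,0,0,0 for degrees 0…15.
Multiplying by (1 + z + z^2) gives running coefficients 0,1,1,1,1,1,2,1,1,0,0,0,0,0,0,0 for degrees 0…15.
Finally multiplying by (1 + z^3 + z^6 + z^9), the product of all factors after the first has coefficients 0,1,1,1,2,2,3,3,3,3,3,3,3,2,2,2 for degrees 0…15.
[z^15] = 1·2 + 1·2 + 1·3 + 1·3 + 1·3 + 1·3 = 16.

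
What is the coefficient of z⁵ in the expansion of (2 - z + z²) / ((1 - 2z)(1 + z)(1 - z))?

The denominator gives the recurrence a_n = 2a_(n−1) + a_(n−2) − 2a_(n−3) for n ≥ 3; the numerator fixes a_0 = 2, a_1 = 3, a_2 = 9.
Iterating: 2, 3, 9, 17, 37, 73, so a_5 = 73.

73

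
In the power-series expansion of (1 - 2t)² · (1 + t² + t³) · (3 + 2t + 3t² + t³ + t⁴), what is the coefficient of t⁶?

(1 - 2t)² has coefficients 1,-4,4 for degrees 0…2.
(1 + t² + t³) has coefficients 1,0,1,1,0,0,0 for degrees 0…6.
Finally multiplying by (3 + 2t + 3t² + t³ + t⁴), the product of all factors after the first has coefficients 3,2,6,6,6,4,2 for degrees 0…6.
[t⁶] = 1·2 − 4·4 + 4·6 = 10.

10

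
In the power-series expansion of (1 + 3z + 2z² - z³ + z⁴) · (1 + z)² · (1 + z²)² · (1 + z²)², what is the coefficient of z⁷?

(1 + 3z + 2z² - z³ + z⁴) has coefficients 1,3,2,-1,1 for degrees 0…4.
(1 + z)² has coefficients 1,2,1,0,0,0,0,0 for degrees 0…7.
Multiplying by (1 + z²)² gives running coefficients 1,2,3,4,3,2,1,0 for degrees 0…7.
Finally multiplying by (1 + z²)², the product of all factors after the first has coefficients 1,2,5,8,10,12,10,8 for degrees 0…7.
[z⁷] = 1·8 + 3·10 + 2·12 − 1·10 + 1·8 = 60.

60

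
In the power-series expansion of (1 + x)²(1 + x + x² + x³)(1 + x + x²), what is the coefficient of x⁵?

8

(1 + x)² has coefficients 1,2,1 for degrees 0…2.
(1 + x + x² + x³) has coefficients 1,1,1,1,0,0 for degrees 0…5.
Finally multiplying by (1 + x + x²), the product of all factors after the first has coefficients 1,2,3,3,2,1 for degrees 0…5.
[x⁵] = 1·1 + 2·2 + 1·3 = 8.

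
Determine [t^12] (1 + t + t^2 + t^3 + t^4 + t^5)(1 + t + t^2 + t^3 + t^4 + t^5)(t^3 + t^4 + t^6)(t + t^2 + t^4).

(1 + t + t^2 + t^3 + t^4 + t^5) has coefficients 1,1,1,1,1,1 for degrees 0…5.
(1 + t + t^2 + t^3 + t^4 + t^5) has coefficients 1,1,1,1,1,1,0,0,0,0,0,0,0 for degrees 0…12.
Multiplying by (t^3 + t^4 + t^6) gives running coefficients 0,0,0,1,2,2,3,3,3,2,1,1,0 for degrees 0…12.
Finally multiplying by (t + t^2 + t^4), the product of all factors after the first has coefficients 0,0,0,0,1,3,4,6,8,8,8,6,5 for degrees 0…12.
[t^12] = 1·5 + 1·6 + 1·8 + 1·8 + 1·8 + 1·6 = 41.

41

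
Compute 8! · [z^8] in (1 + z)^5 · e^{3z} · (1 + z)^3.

31636449

The EGF product rule gives c_8 = Σ_{k_1+k_2+k_3=8} C(8; k_1,k_2,k_3) · ∏ g_i(k_i), where (1+z)^5 gives the falling factorial (5)_k; e^{3z} gives (3)^k; (1+z)^3 gives the falling factorial (3)_k.
g_1(k) for k = 0…8: 1, 5, 20, 60, 120, 120, 0, 0, 0.
g_2(k) for k = 0…8: 1, 3, 9, 27, 81, 243, 729, 2187, 6561.
g_3(k) for k = 0…8: 1, 3, 6, 6, 0, 0, 0, 0, 0.
First combine the last two factors: h(k) = Σ_j C(k,j)·g_2(j)·g_3(k−j) for k = 0…8: 1, 6, 33, 168, 801, 3618, 15633, 65124, 263169.
c_8 = Σ_k C(8,k)·g_1(k)·h(8−k) = 1·1·263169 + 8·5·65124 + 28·20·15633 + 56·60·3618 + 70·120·801 + 56·120·168 = 263169 + 2604960 + 8754480 + 12156480 + 6728400 + 1128960 = 31636449.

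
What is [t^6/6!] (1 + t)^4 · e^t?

1045

The EGF product rule gives c_6 = Σ_{k_1+k_2=6} C(6; k_1,k_2) · ∏ g_i(k_i), where (1+t)^4 gives the falling factorial (4)_k; e^t gives (1)^k.
g_1(k) for k = 0…6: 1, 4, 12, 24, 24, 0, 0.
g_2(k) for k = 0…6: 1, 1, 1, 1, 1, 1, 1.
c_6 = Σ_k C(6,k)·g_1(k)·g_2(6−k) = 1·1·1 + 6·4·1 + 15·12·1 + 20·24·1 + 15·24·1 = 1 + 24 + 180 + 480 + 360 = 1045.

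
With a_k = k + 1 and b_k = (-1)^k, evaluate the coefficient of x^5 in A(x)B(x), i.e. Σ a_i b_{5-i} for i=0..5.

The convolution is the x^5 coefficient of A(x)B(x).
Σ = 1·(-1) + 2·1 + 3·(-1) + 4·1 + 5·(-1) + 6·1 = 3.

3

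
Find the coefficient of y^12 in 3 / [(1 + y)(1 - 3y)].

Partial fractions give a closed form: a_n = (3/4)·(-1)^n + (9/4)·3^n.
At n = 12: a_12 = 1195743.

1195743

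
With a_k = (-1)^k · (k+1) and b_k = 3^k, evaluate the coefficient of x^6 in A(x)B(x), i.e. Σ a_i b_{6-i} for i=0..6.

412

This is [x^6] in the product of the two ordinary generating functions.
Σ = 1·729 − 2·243 + 3·81 − 4·27 + 5·9 − 6·3 + 7·1 = 412.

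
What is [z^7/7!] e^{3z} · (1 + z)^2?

The EGF product rule gives c_7 = Σ_{k_1+k_2=7} C(7; k_1,k_2) · ∏ g_i(k_i), where e^{3z} gives (3)^k; (1+z)^2 gives the falling factorial (2)_k.
g_1(k) for k = 0…7: 1, 3, 9, 27, 81, 243, 729, 2187.
g_2(k) for k = 0…7: 1, 2, 2, 0, 0, 0, 0, 0.
c_7 = Σ_k C(7,k)·g_1(k)·g_2(7−k) = 21·243·2 + 7·729·2 + 1·2187·1 = 10206 + 10206 + 2187 = 22599.

22599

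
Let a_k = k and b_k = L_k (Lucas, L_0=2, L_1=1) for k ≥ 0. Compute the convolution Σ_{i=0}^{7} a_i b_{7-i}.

Write out a_i and b_{7-i} for i = 0,…,7 and sum the products.
Σ = 0·29 + 1·18 + 2·11 + 3·7 + 4·4 + 5·3 + 6·1 + 7·2 = 112.

112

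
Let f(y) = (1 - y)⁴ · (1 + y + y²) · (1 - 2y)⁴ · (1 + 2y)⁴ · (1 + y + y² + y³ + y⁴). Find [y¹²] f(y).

80

(1 - y)⁴ has coefficients 1,-4,6,-4,1 for degrees 0…4.
(1 + y + y²) has coefficients 1,1,1,0,0,0,0,0,0,0,0,0,0 for degrees 0…12.
Multiplying by (1 - 2y)⁴ gives running coefficients 1,-7,17,-16,8,-16,16,0,0,0,0,0,0 for degrees 0…12.
Multiplying by (1 + 2y)⁴ gives running coefficients 1,1,-15,-16,80,96,-160,-256,0,256,256,0,0 for degrees 0…12.
Finally multiplying by (1 + y + y² + y³ + y⁴), the product of all factors after the first has coefficients 1,2,-13,-29,51,146,-15,-256,-240,-64,96,256,512 for degrees 0…12.
[y¹²] = 1·512 − 4·256 + 6·96 − 4·(-64) + 1·(-240) = 80.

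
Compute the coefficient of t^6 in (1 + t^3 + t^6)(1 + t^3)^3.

(1 + t^3 + t^6) has coefficients 1,0,0,1,0,0,1 for degrees 0…6.
(1 + t^3)^3 has coefficients 1,0,0,3,0,0,3 for degrees 0…6.
[t^6] = 1·3 + 1·3 + 1·1 = 7.

7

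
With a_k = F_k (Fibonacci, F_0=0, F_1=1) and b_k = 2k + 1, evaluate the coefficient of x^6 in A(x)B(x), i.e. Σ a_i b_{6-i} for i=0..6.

Write out a_i and b_{6-i} for i = 0,…,6 and sum the products.
Σ = 0·13 + 1·11 + 1·9 + 2·7 + 3·5 + 5·3 + 8·1 = 72.

72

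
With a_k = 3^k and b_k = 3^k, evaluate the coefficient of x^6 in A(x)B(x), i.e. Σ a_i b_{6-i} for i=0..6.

5103

The convolution is the t^6 coefficient of A(t)B(t).
Σ = 1·729 + 3·243 + 9·81 + 27·27 + 81·9 + 243·3 + 729·1 = 5103.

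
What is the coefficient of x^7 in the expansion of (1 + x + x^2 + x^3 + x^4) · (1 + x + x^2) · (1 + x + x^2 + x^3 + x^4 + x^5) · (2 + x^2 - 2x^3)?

14

(1 + x + x^2 + x^3 + x^4) has coefficients 1,1,1,1,1 for degrees 0…4.
(1 + x + x^2) has coefficients 1,1,1,0,0,0,0,0 for degrees 0…7.
Multiplying by (1 + x + x^2 + x^3 + x^4 + x^5) gives running coefficients 1,2,3,3,3,3,2,1 for degrees 0…7.
Finally multiplying by (2 + x^2 - 2x^3), the product of all factors after the first has coefficients 2,4,7,6,5,3,1,-1 for degrees 0…7.
[x^7] = 1·(-1) + 1·1 + 1·3 + 1·5 + 1·6 = 14.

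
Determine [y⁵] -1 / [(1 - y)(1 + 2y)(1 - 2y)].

Partial fractions give a closed form: a_n = (1/3)·1^n + (-1/3)·(-2)^n + (-1)·2^n.
At n = 5: a_5 = -21.

-21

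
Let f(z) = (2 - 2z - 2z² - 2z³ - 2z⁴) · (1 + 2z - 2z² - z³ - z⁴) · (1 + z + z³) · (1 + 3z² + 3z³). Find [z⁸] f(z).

(2 - 2z - 2z² - 2z³ - 2z⁴) has coefficients 2,-2,-2,-2,-2 for degrees 0…4.
(1 + 2z - 2z² - z³ - z⁴) has coefficients 1,2,-2,-1,-1,0,0,0,0 for degrees 0…8.
Multiplying by (1 + z + z³) gives running coefficients 1,3,0,-2,0,-3,-1,-1,0 for degrees 0…8.
Finally multiplying by (1 + 3z² + 3z³), the product of all factors after the first has coefficients 1,3,3,10,9,-9,-7,-10,-12 for degrees 0…8.
[z⁸] = 2·(-12) − 2·(-10) − 2·(-7) − 2·(-9) − 2·9 = 10.

10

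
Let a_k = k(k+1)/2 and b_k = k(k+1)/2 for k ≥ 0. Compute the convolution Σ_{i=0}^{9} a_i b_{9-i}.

Write out a_i and b_{9-i} for i = 0,…,9 and sum the products.
Σ = 0·45 + 1·36 + 3·28 + 6·21 + 10·15 + 15·10 + 21·6 + 28·3 + 36·1 + 45·0 = 792.

792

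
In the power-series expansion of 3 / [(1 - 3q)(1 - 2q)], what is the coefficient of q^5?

Partial fractions give a closed form: a_n = (9)·3^n + (-6)·2^n.
At n = 5: a_5 = 1995.

1995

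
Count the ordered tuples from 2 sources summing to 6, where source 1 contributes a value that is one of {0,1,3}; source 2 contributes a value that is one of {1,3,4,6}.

The generating function for the choices is (1 + y + y³)·(y + y³ + y⁴ + y⁶); the count is [y⁶].
(1 + y + y³) has coefficients 1,1,0,1 for degrees 0…3.
(y + y³ + y⁴ + y⁶) has coefficients 0,1,0,1,1,0,1 for degrees 0…6.
[y⁶] = 1·1 + 1·0 + 1·1 = 2.

2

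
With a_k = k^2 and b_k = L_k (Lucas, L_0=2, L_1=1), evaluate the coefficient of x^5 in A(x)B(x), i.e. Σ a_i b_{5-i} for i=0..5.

116

This is [x^5] in the product of the two ordinary generating functions.
Σ = 0·11 + 1·7 + 4·4 + 9·3 + 16·1 + 25·2 = 116.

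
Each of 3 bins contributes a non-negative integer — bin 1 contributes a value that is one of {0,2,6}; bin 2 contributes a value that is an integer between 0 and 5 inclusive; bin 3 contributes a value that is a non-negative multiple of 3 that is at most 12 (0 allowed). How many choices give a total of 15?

5

The generating function for the choices is (1 + x^2 + x^6)·(1 + x + x^2 + x^3 + x^4 + x^5)·(1 + x^3 + x^6 + x^9 + x^12); the count is [x^15].
(1 + x^2 + x^6) has coefficients 1,0,1,0,0,0,1 for degrees 0…6.
(1 + x + x^2 + x^3 + x^4 + x^5) has coefficients 1,1,1,1,1,1,0,0,0,0,0,0,0,0,0,0 for degrees 0…15.
Finally multiplying by (1 + x^3 + x^6 + x^9 + x^12), the product of all factors after the first has coefficients 1,1,1,2,2,2,2,2,2,2,2,2,2,2,2,1 for degrees 0…15.
[x^15] = 1·1 + 1·2 + 1·2 = 5.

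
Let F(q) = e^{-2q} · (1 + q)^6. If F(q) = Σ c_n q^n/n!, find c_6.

The EGF product rule gives c_6 = Σ_{k_1+k_2=6} C(6; k_1,k_2) · ∏ g_i(k_i), where e^{-2q} gives (-2)^k; (1+q)^6 gives the falling factorial (6)_k.
g_1(k) for k = 0…6: 1, -2, 4, -8, 16, -32, 64.
g_2(k) for k = 0…6: 1, 6, 30, 120, 360, 720, 720.
c_6 = Σ_k C(6,k)·g_1(k)·g_2(6−k) = 1·1·720 + 6·(-2)·720 + 15·4·360 + 20·(-8)·120 + 15·16·30 + 6·(-32)·6 + 1·64·1 = 720 − 8640 + 21600 − 19200 + 7200 − 1152 + 64 = 592.

592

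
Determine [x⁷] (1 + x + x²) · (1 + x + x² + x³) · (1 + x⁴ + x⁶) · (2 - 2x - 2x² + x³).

(1 + x + x²) has coefficients 1,1,1 for degrees 0…2.
(1 + x + x² + x³) has coefficients 1,1,1,1,0,0,0,0 for degrees 0…7.
Multiplying by (1 + x⁴ + x⁶) gives running coefficients 1,1,1,1,1,1,2,2 for degrees 0…7.
Finally multiplying by (2 - 2x - 2x² + x³), the product of all factors after the first has coefficients 2,0,-2,-1,-1,-1,1,-1 for degrees 0…7.
[x⁷] = 1·(-1) + 1·1 + 1·(-1) = -1.

-1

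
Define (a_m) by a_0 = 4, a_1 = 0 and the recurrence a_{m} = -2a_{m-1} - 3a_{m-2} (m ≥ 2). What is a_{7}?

-120

The ordinary generating function has denominator 1 + 2t + 3t^2.
Iterating the recurrence: a_0,…,a_{7} = 4, 0, -12, 24, -12, -48, 132, -120.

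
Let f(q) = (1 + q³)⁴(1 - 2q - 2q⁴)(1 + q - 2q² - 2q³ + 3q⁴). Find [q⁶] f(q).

18

(1 + q³)⁴ has coefficients 1,0,0,4,0,0,6 for degrees 0…6.
(1 - 2q - 2q⁴) has coefficients 1,-2,0,0,-2,0,0 for degrees 0…6.
Finally multiplying by (1 + q - 2q² - 2q³ + 3q⁴), the product of all factors after the first has coefficients 1,-1,-4,2,5,-8,4 for degrees 0…6.
[q⁶] = 1·4 + 4·2 + 6·1 = 18.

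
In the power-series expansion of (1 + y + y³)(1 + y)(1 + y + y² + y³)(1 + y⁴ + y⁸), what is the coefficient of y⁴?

(1 + y + y³) has coefficients 1,1,0,1 for degrees 0…3.
(1 + y) has coefficients 1,1,0,0,0 for degrees 0…4.
Multiplying by (1 + y + y² + y³) gives running coefficients 1,2,2,2,1 for degrees 0…4.
Finally multiplying by (1 + y⁴ + y⁸), the product of all factors after the first has coefficients 1,2,2,2,2 for degrees 0…4.
[y⁴] = 1·2 + 1·2 + 1·2 = 6.

6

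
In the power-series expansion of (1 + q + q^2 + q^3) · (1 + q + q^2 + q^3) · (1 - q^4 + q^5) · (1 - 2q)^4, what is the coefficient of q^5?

(1 + q + q^2 + q^3) has coefficients 1,1,1,1 for degrees 0…3.
(1 + q + q^2 + q^3) has coefficients 1,1,1,1,0,0 for degrees 0…5.
Multiplying by (1 - q^4 + q^5) gives running coefficients 1,1,1,1,-1,0 for degrees 0…5.
Finally multiplying by (1 - 2q)^4, the product of all factors after the first has coefficients 1,-7,17,-15,-1,16 for degrees 0…5.
[q^5] = 1·16 + 1·(-1) + 1·(-15) + 1·17 = 17.

17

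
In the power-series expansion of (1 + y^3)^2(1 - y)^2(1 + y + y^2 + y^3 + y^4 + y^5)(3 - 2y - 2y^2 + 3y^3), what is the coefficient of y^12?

-13

(1 + y^3)^2 has coefficients 1,0,0,2,0,0,1 for degrees 0…6.
(1 - y)^2 has coefficients 1,-2,1,0,0,0,0,0,0,0,0,0,0 for degrees 0…12.
Multiplying by (1 + y + y^2 + y^3 + y^4 + y^5) gives running coefficients 1,-1,0,0,0,0,-1,1,0,0,0,0,0 for degrees 0…12.
Finally multiplying by (3 - 2y - 2y^2 + 3y^3), the product of all factors after the first has coefficients 3,-5,0,5,-3,0,-3,5,0,-5,3,0,0 for degrees 0…12.
[y^12] = 1·0 + 2·(-5) + 1·(-3) = -13.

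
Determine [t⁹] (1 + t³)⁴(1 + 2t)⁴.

196

(1 + t³)⁴ has coefficients 1,0,0,4,0,0,6,0,0,4 for degrees 0…9.
(1 + 2t)⁴ has coefficients 1,8,24,32,16,0,0,0,0,0 for degrees 0…9.
[t⁹] = 1·0 + 4·0 + 6·32 + 4·1 = 196.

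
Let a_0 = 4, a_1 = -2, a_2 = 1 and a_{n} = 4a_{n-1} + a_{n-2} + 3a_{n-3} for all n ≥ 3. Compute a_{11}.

The ordinary generating function has denominator 1 - 4x - x^2 - 3x^3.
Iterating the recurrence: a_0,…,a_{11} = 4, -2, 1, 14, 51, 221, 977, 4282, 18768, 82285, 360754, 1581605.

1581605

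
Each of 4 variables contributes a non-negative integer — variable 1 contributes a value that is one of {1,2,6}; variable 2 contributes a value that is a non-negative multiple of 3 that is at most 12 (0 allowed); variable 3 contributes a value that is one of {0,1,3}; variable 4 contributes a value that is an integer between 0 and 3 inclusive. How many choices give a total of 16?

11

The generating function for the choices is (z + z² + z⁶)·(1 + z³ + z⁶ + z⁹ + z¹²)·(1 + z + z³)·(1 + z + z² + z³); the count is [z¹⁶].
(z + z² + z⁶) has coefficients 0,1,1,0,0,0,1 for degrees 0…6.
(1 + z³ + z⁶ + z⁹ + z¹²) has coefficients 1,0,0,1,0,0,1,0,0,1,0,0,1,0,0,0,0 for degrees 0…16.
Multiplying by (1 + z + z³) gives running coefficients 1,1,0,2,1,0,2,1,0,2,1,0,2,1,0,1,0 for degrees 0…16.
Finally multiplying by (1 + z + z² + z³), the product of all factors after the first has coefficients 1,2,2,4,4,3,5,4,3,5,4,3,5,4,3,4,2 for degrees 0…16.
[z¹⁶] = 1·4 + 1·3 + 1·4 = 11.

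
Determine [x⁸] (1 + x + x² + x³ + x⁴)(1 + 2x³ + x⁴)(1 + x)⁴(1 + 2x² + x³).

193

(1 + x + x² + x³ + x⁴) has coefficients 1,1,1,1,1 for degrees 0…4.
(1 + 2x³ + x⁴) has coefficients 1,0,0,2,1,0,0,0,0 for degrees 0…8.
Multiplying by (1 + x)⁴ gives running coefficients 1,4,6,6,10,16,14,6,1 for degrees 0…8.
Finally multiplying by (1 + 2x² + x³), the product of all factors after the first has coefficients 1,4,8,15,26,34,40,48,45 for degrees 0…8.
[x⁸] = 1·45 + 1·48 + 1·40 + 1·34 + 1·26 = 193.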